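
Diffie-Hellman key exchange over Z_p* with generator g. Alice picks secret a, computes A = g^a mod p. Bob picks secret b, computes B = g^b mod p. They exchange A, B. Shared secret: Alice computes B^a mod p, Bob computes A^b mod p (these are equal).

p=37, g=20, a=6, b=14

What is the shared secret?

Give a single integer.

A = 20^6 mod 37  (bits of 6 = 110)
  bit 0 = 1: r = r^2 * 20 mod 37 = 1^2 * 20 = 1*20 = 20
  bit 1 = 1: r = r^2 * 20 mod 37 = 20^2 * 20 = 30*20 = 8
  bit 2 = 0: r = r^2 mod 37 = 8^2 = 27
  -> A = 27
B = 20^14 mod 37  (bits of 14 = 1110)
  bit 0 = 1: r = r^2 * 20 mod 37 = 1^2 * 20 = 1*20 = 20
  bit 1 = 1: r = r^2 * 20 mod 37 = 20^2 * 20 = 30*20 = 8
  bit 2 = 1: r = r^2 * 20 mod 37 = 8^2 * 20 = 27*20 = 22
  bit 3 = 0: r = r^2 mod 37 = 22^2 = 3
  -> B = 3
s = B^a = 3^6 mod 37  (bits of 6 = 110)
  bit 0 = 1: r = r^2 * 3 mod 37 = 1^2 * 3 = 1*3 = 3
  bit 1 = 1: r = r^2 * 3 mod 37 = 3^2 * 3 = 9*3 = 27
  bit 2 = 0: r = r^2 mod 37 = 27^2 = 26
  -> s = B^a = 26

Answer: 26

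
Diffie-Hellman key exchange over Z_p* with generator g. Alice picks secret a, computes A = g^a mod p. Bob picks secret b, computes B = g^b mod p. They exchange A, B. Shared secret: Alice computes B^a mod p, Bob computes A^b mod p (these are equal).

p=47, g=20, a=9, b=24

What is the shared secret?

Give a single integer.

A = 20^9 mod 47  (bits of 9 = 1001)
  bit 0 = 1: r = r^2 * 20 mod 47 = 1^2 * 20 = 1*20 = 20
  bit 1 = 0: r = r^2 mod 47 = 20^2 = 24
  bit 2 = 0: r = r^2 mod 47 = 24^2 = 12
  bit 3 = 1: r = r^2 * 20 mod 47 = 12^2 * 20 = 3*20 = 13
  -> A = 13
B = 20^24 mod 47  (bits of 24 = 11000)
  bit 0 = 1: r = r^2 * 20 mod 47 = 1^2 * 20 = 1*20 = 20
  bit 1 = 1: r = r^2 * 20 mod 47 = 20^2 * 20 = 24*20 = 10
  bit 2 = 0: r = r^2 mod 47 = 10^2 = 6
  bit 3 = 0: r = r^2 mod 47 = 6^2 = 36
  bit 4 = 0: r = r^2 mod 47 = 36^2 = 27
  -> B = 27
s = B^a = 27^9 mod 47  (bits of 9 = 1001)
  bit 0 = 1: r = r^2 * 27 mod 47 = 1^2 * 27 = 1*27 = 27
  bit 1 = 0: r = r^2 mod 47 = 27^2 = 24
  bit 2 = 0: r = r^2 mod 47 = 24^2 = 12
  bit 3 = 1: r = r^2 * 27 mod 47 = 12^2 * 27 = 3*27 = 34
  -> s = B^a = 34

Answer: 34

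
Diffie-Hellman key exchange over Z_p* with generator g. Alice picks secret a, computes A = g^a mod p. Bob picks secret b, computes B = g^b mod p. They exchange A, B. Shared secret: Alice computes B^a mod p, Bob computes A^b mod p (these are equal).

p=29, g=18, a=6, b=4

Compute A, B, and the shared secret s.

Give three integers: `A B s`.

A = 18^6 mod 29  (bits of 6 = 110)
  bit 0 = 1: r = r^2 * 18 mod 29 = 1^2 * 18 = 1*18 = 18
  bit 1 = 1: r = r^2 * 18 mod 29 = 18^2 * 18 = 5*18 = 3
  bit 2 = 0: r = r^2 mod 29 = 3^2 = 9
  -> A = 9
B = 18^4 mod 29  (bits of 4 = 100)
  bit 0 = 1: r = r^2 * 18 mod 29 = 1^2 * 18 = 1*18 = 18
  bit 1 = 0: r = r^2 mod 29 = 18^2 = 5
  bit 2 = 0: r = r^2 mod 29 = 5^2 = 25
  -> B = 25
s = B^a = 25^6 mod 29  (bits of 6 = 110)
  bit 0 = 1: r = r^2 * 25 mod 29 = 1^2 * 25 = 1*25 = 25
  bit 1 = 1: r = r^2 * 25 mod 29 = 25^2 * 25 = 16*25 = 23
  bit 2 = 0: r = r^2 mod 29 = 23^2 = 7
  -> s = B^a = 7

Answer: 9 25 7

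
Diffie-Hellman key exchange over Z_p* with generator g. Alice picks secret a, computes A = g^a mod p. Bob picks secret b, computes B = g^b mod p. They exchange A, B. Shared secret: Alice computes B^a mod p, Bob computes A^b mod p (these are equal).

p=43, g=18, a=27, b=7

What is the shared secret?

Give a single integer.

Answer: 42

Derivation:
A = 18^27 mod 43  (bits of 27 = 11011)
  bit 0 = 1: r = r^2 * 18 mod 43 = 1^2 * 18 = 1*18 = 18
  bit 1 = 1: r = r^2 * 18 mod 43 = 18^2 * 18 = 23*18 = 27
  bit 2 = 0: r = r^2 mod 43 = 27^2 = 41
  bit 3 = 1: r = r^2 * 18 mod 43 = 41^2 * 18 = 4*18 = 29
  bit 4 = 1: r = r^2 * 18 mod 43 = 29^2 * 18 = 24*18 = 2
  -> A = 2
B = 18^7 mod 43  (bits of 7 = 111)
  bit 0 = 1: r = r^2 * 18 mod 43 = 1^2 * 18 = 1*18 = 18
  bit 1 = 1: r = r^2 * 18 mod 43 = 18^2 * 18 = 23*18 = 27
  bit 2 = 1: r = r^2 * 18 mod 43 = 27^2 * 18 = 41*18 = 7
  -> B = 7
s = B^a = 7^27 mod 43  (bits of 27 = 11011)
  bit 0 = 1: r = r^2 * 7 mod 43 = 1^2 * 7 = 1*7 = 7
  bit 1 = 1: r = r^2 * 7 mod 43 = 7^2 * 7 = 6*7 = 42
  bit 2 = 0: r = r^2 mod 43 = 42^2 = 1
  bit 3 = 1: r = r^2 * 7 mod 43 = 1^2 * 7 = 1*7 = 7
  bit 4 = 1: r = r^2 * 7 mod 43 = 7^2 * 7 = 6*7 = 42
  -> s = B^a = 42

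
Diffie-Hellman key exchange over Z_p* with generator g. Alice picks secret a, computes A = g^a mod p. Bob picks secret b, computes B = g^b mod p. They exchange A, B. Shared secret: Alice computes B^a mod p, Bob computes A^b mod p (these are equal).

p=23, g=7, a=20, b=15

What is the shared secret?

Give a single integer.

A = 7^20 mod 23  (bits of 20 = 10100)
  bit 0 = 1: r = r^2 * 7 mod 23 = 1^2 * 7 = 1*7 = 7
  bit 1 = 0: r = r^2 mod 23 = 7^2 = 3
  bit 2 = 1: r = r^2 * 7 mod 23 = 3^2 * 7 = 9*7 = 17
  bit 3 = 0: r = r^2 mod 23 = 17^2 = 13
  bit 4 = 0: r = r^2 mod 23 = 13^2 = 8
  -> A = 8
B = 7^15 mod 23  (bits of 15 = 1111)
  bit 0 = 1: r = r^2 * 7 mod 23 = 1^2 * 7 = 1*7 = 7
  bit 1 = 1: r = r^2 * 7 mod 23 = 7^2 * 7 = 3*7 = 21
  bit 2 = 1: r = r^2 * 7 mod 23 = 21^2 * 7 = 4*7 = 5
  bit 3 = 1: r = r^2 * 7 mod 23 = 5^2 * 7 = 2*7 = 14
  -> B = 14
s = B^a = 14^20 mod 23  (bits of 20 = 10100)
  bit 0 = 1: r = r^2 * 14 mod 23 = 1^2 * 14 = 1*14 = 14
  bit 1 = 0: r = r^2 mod 23 = 14^2 = 12
  bit 2 = 1: r = r^2 * 14 mod 23 = 12^2 * 14 = 6*14 = 15
  bit 3 = 0: r = r^2 mod 23 = 15^2 = 18
  bit 4 = 0: r = r^2 mod 23 = 18^2 = 2
  -> s = B^a = 2

Answer: 2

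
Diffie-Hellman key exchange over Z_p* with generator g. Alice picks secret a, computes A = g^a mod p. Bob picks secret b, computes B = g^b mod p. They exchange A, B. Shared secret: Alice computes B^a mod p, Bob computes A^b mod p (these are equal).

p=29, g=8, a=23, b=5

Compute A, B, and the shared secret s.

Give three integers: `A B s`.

Answer: 14 27 19

Derivation:
A = 8^23 mod 29  (bits of 23 = 10111)
  bit 0 = 1: r = r^2 * 8 mod 29 = 1^2 * 8 = 1*8 = 8
  bit 1 = 0: r = r^2 mod 29 = 8^2 = 6
  bit 2 = 1: r = r^2 * 8 mod 29 = 6^2 * 8 = 7*8 = 27
  bit 3 = 1: r = r^2 * 8 mod 29 = 27^2 * 8 = 4*8 = 3
  bit 4 = 1: r = r^2 * 8 mod 29 = 3^2 * 8 = 9*8 = 14
  -> A = 14
B = 8^5 mod 29  (bits of 5 = 101)
  bit 0 = 1: r = r^2 * 8 mod 29 = 1^2 * 8 = 1*8 = 8
  bit 1 = 0: r = r^2 mod 29 = 8^2 = 6
  bit 2 = 1: r = r^2 * 8 mod 29 = 6^2 * 8 = 7*8 = 27
  -> B = 27
s = B^a = 27^23 mod 29  (bits of 23 = 10111)
  bit 0 = 1: r = r^2 * 27 mod 29 = 1^2 * 27 = 1*27 = 27
  bit 1 = 0: r = r^2 mod 29 = 27^2 = 4
  bit 2 = 1: r = r^2 * 27 mod 29 = 4^2 * 27 = 16*27 = 26
  bit 3 = 1: r = r^2 * 27 mod 29 = 26^2 * 27 = 9*27 = 11
  bit 4 = 1: r = r^2 * 27 mod 29 = 11^2 * 27 = 5*27 = 19
  -> s = B^a = 19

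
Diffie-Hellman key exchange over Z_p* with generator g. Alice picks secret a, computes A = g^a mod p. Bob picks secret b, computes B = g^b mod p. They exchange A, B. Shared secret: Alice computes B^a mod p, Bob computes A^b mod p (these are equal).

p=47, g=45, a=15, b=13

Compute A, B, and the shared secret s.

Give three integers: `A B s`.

A = 45^15 mod 47  (bits of 15 = 1111)
  bit 0 = 1: r = r^2 * 45 mod 47 = 1^2 * 45 = 1*45 = 45
  bit 1 = 1: r = r^2 * 45 mod 47 = 45^2 * 45 = 4*45 = 39
  bit 2 = 1: r = r^2 * 45 mod 47 = 39^2 * 45 = 17*45 = 13
  bit 3 = 1: r = r^2 * 45 mod 47 = 13^2 * 45 = 28*45 = 38
  -> A = 38
B = 45^13 mod 47  (bits of 13 = 1101)
  bit 0 = 1: r = r^2 * 45 mod 47 = 1^2 * 45 = 1*45 = 45
  bit 1 = 1: r = r^2 * 45 mod 47 = 45^2 * 45 = 4*45 = 39
  bit 2 = 0: r = r^2 mod 47 = 39^2 = 17
  bit 3 = 1: r = r^2 * 45 mod 47 = 17^2 * 45 = 7*45 = 33
  -> B = 33
s = B^a = 33^15 mod 47  (bits of 15 = 1111)
  bit 0 = 1: r = r^2 * 33 mod 47 = 1^2 * 33 = 1*33 = 33
  bit 1 = 1: r = r^2 * 33 mod 47 = 33^2 * 33 = 8*33 = 29
  bit 2 = 1: r = r^2 * 33 mod 47 = 29^2 * 33 = 42*33 = 23
  bit 3 = 1: r = r^2 * 33 mod 47 = 23^2 * 33 = 12*33 = 20
  -> s = B^a = 20

Answer: 38 33 20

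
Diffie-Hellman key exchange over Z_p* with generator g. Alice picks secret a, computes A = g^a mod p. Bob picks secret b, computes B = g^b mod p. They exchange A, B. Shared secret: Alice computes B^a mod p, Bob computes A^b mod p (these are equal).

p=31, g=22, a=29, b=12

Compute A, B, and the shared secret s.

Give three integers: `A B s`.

Answer: 24 2 16

Derivation:
A = 22^29 mod 31  (bits of 29 = 11101)
  bit 0 = 1: r = r^2 * 22 mod 31 = 1^2 * 22 = 1*22 = 22
  bit 1 = 1: r = r^2 * 22 mod 31 = 22^2 * 22 = 19*22 = 15
  bit 2 = 1: r = r^2 * 22 mod 31 = 15^2 * 22 = 8*22 = 21
  bit 3 = 0: r = r^2 mod 31 = 21^2 = 7
  bit 4 = 1: r = r^2 * 22 mod 31 = 7^2 * 22 = 18*22 = 24
  -> A = 24
B = 22^12 mod 31  (bits of 12 = 1100)
  bit 0 = 1: r = r^2 * 22 mod 31 = 1^2 * 22 = 1*22 = 22
  bit 1 = 1: r = r^2 * 22 mod 31 = 22^2 * 22 = 19*22 = 15
  bit 2 = 0: r = r^2 mod 31 = 15^2 = 8
  bit 3 = 0: r = r^2 mod 31 = 8^2 = 2
  -> B = 2
s = B^a = 2^29 mod 31  (bits of 29 = 11101)
  bit 0 = 1: r = r^2 * 2 mod 31 = 1^2 * 2 = 1*2 = 2
  bit 1 = 1: r = r^2 * 2 mod 31 = 2^2 * 2 = 4*2 = 8
  bit 2 = 1: r = r^2 * 2 mod 31 = 8^2 * 2 = 2*2 = 4
  bit 3 = 0: r = r^2 mod 31 = 4^2 = 16
  bit 4 = 1: r = r^2 * 2 mod 31 = 16^2 * 2 = 8*2 = 16
  -> s = B^a = 16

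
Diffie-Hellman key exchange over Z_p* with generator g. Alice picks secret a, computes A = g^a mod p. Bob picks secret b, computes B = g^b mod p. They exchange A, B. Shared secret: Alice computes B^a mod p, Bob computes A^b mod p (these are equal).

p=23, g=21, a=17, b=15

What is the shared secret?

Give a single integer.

Answer: 19

Derivation:
A = 21^17 mod 23  (bits of 17 = 10001)
  bit 0 = 1: r = r^2 * 21 mod 23 = 1^2 * 21 = 1*21 = 21
  bit 1 = 0: r = r^2 mod 23 = 21^2 = 4
  bit 2 = 0: r = r^2 mod 23 = 4^2 = 16
  bit 3 = 0: r = r^2 mod 23 = 16^2 = 3
  bit 4 = 1: r = r^2 * 21 mod 23 = 3^2 * 21 = 9*21 = 5
  -> A = 5
B = 21^15 mod 23  (bits of 15 = 1111)
  bit 0 = 1: r = r^2 * 21 mod 23 = 1^2 * 21 = 1*21 = 21
  bit 1 = 1: r = r^2 * 21 mod 23 = 21^2 * 21 = 4*21 = 15
  bit 2 = 1: r = r^2 * 21 mod 23 = 15^2 * 21 = 18*21 = 10
  bit 3 = 1: r = r^2 * 21 mod 23 = 10^2 * 21 = 8*21 = 7
  -> B = 7
s = B^a = 7^17 mod 23  (bits of 17 = 10001)
  bit 0 = 1: r = r^2 * 7 mod 23 = 1^2 * 7 = 1*7 = 7
  bit 1 = 0: r = r^2 mod 23 = 7^2 = 3
  bit 2 = 0: r = r^2 mod 23 = 3^2 = 9
  bit 3 = 0: r = r^2 mod 23 = 9^2 = 12
  bit 4 = 1: r = r^2 * 7 mod 23 = 12^2 * 7 = 6*7 = 19
  -> s = B^a = 19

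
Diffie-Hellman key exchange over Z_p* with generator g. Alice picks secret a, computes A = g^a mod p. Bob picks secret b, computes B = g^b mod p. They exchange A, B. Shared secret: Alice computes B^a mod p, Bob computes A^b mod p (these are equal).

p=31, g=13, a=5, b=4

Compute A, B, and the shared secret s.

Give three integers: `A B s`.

A = 13^5 mod 31  (bits of 5 = 101)
  bit 0 = 1: r = r^2 * 13 mod 31 = 1^2 * 13 = 1*13 = 13
  bit 1 = 0: r = r^2 mod 31 = 13^2 = 14
  bit 2 = 1: r = r^2 * 13 mod 31 = 14^2 * 13 = 10*13 = 6
  -> A = 6
B = 13^4 mod 31  (bits of 4 = 100)
  bit 0 = 1: r = r^2 * 13 mod 31 = 1^2 * 13 = 1*13 = 13
  bit 1 = 0: r = r^2 mod 31 = 13^2 = 14
  bit 2 = 0: r = r^2 mod 31 = 14^2 = 10
  -> B = 10
s = B^a = 10^5 mod 31  (bits of 5 = 101)
  bit 0 = 1: r = r^2 * 10 mod 31 = 1^2 * 10 = 1*10 = 10
  bit 1 = 0: r = r^2 mod 31 = 10^2 = 7
  bit 2 = 1: r = r^2 * 10 mod 31 = 7^2 * 10 = 18*10 = 25
  -> s = B^a = 25

Answer: 6 10 25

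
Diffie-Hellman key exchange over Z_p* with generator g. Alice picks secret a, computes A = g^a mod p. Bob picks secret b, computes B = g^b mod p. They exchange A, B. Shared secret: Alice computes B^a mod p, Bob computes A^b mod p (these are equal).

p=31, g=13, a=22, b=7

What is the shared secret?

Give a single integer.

Answer: 10

Derivation:
A = 13^22 mod 31  (bits of 22 = 10110)
  bit 0 = 1: r = r^2 * 13 mod 31 = 1^2 * 13 = 1*13 = 13
  bit 1 = 0: r = r^2 mod 31 = 13^2 = 14
  bit 2 = 1: r = r^2 * 13 mod 31 = 14^2 * 13 = 10*13 = 6
  bit 3 = 1: r = r^2 * 13 mod 31 = 6^2 * 13 = 5*13 = 3
  bit 4 = 0: r = r^2 mod 31 = 3^2 = 9
  -> A = 9
B = 13^7 mod 31  (bits of 7 = 111)
  bit 0 = 1: r = r^2 * 13 mod 31 = 1^2 * 13 = 1*13 = 13
  bit 1 = 1: r = r^2 * 13 mod 31 = 13^2 * 13 = 14*13 = 27
  bit 2 = 1: r = r^2 * 13 mod 31 = 27^2 * 13 = 16*13 = 22
  -> B = 22
s = B^a = 22^22 mod 31  (bits of 22 = 10110)
  bit 0 = 1: r = r^2 * 22 mod 31 = 1^2 * 22 = 1*22 = 22
  bit 1 = 0: r = r^2 mod 31 = 22^2 = 19
  bit 2 = 1: r = r^2 * 22 mod 31 = 19^2 * 22 = 20*22 = 6
  bit 3 = 1: r = r^2 * 22 mod 31 = 6^2 * 22 = 5*22 = 17
  bit 4 = 0: r = r^2 mod 31 = 17^2 = 10
  -> s = B^a = 10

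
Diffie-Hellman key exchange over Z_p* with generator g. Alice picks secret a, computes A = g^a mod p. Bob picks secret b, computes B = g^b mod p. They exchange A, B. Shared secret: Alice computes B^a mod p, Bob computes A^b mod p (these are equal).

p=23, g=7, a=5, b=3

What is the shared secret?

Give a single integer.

Answer: 14

Derivation:
A = 7^5 mod 23  (bits of 5 = 101)
  bit 0 = 1: r = r^2 * 7 mod 23 = 1^2 * 7 = 1*7 = 7
  bit 1 = 0: r = r^2 mod 23 = 7^2 = 3
  bit 2 = 1: r = r^2 * 7 mod 23 = 3^2 * 7 = 9*7 = 17
  -> A = 17
B = 7^3 mod 23  (bits of 3 = 11)
  bit 0 = 1: r = r^2 * 7 mod 23 = 1^2 * 7 = 1*7 = 7
  bit 1 = 1: r = r^2 * 7 mod 23 = 7^2 * 7 = 3*7 = 21
  -> B = 21
s = B^a = 21^5 mod 23  (bits of 5 = 101)
  bit 0 = 1: r = r^2 * 21 mod 23 = 1^2 * 21 = 1*21 = 21
  bit 1 = 0: r = r^2 mod 23 = 21^2 = 4
  bit 2 = 1: r = r^2 * 21 mod 23 = 4^2 * 21 = 16*21 = 14
  -> s = B^a = 14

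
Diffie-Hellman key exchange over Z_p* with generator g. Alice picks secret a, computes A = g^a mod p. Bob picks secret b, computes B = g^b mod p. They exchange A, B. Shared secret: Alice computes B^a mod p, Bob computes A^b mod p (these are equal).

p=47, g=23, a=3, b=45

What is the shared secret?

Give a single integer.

A = 23^3 mod 47  (bits of 3 = 11)
  bit 0 = 1: r = r^2 * 23 mod 47 = 1^2 * 23 = 1*23 = 23
  bit 1 = 1: r = r^2 * 23 mod 47 = 23^2 * 23 = 12*23 = 41
  -> A = 41
B = 23^45 mod 47  (bits of 45 = 101101)
  bit 0 = 1: r = r^2 * 23 mod 47 = 1^2 * 23 = 1*23 = 23
  bit 1 = 0: r = r^2 mod 47 = 23^2 = 12
  bit 2 = 1: r = r^2 * 23 mod 47 = 12^2 * 23 = 3*23 = 22
  bit 3 = 1: r = r^2 * 23 mod 47 = 22^2 * 23 = 14*23 = 40
  bit 4 = 0: r = r^2 mod 47 = 40^2 = 2
  bit 5 = 1: r = r^2 * 23 mod 47 = 2^2 * 23 = 4*23 = 45
  -> B = 45
s = B^a = 45^3 mod 47  (bits of 3 = 11)
  bit 0 = 1: r = r^2 * 45 mod 47 = 1^2 * 45 = 1*45 = 45
  bit 1 = 1: r = r^2 * 45 mod 47 = 45^2 * 45 = 4*45 = 39
  -> s = B^a = 39

Answer: 39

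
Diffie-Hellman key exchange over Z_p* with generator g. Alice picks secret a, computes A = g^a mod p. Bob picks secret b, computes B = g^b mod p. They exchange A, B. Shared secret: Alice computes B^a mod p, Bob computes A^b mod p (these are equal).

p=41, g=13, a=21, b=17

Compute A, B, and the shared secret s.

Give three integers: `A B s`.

A = 13^21 mod 41  (bits of 21 = 10101)
  bit 0 = 1: r = r^2 * 13 mod 41 = 1^2 * 13 = 1*13 = 13
  bit 1 = 0: r = r^2 mod 41 = 13^2 = 5
  bit 2 = 1: r = r^2 * 13 mod 41 = 5^2 * 13 = 25*13 = 38
  bit 3 = 0: r = r^2 mod 41 = 38^2 = 9
  bit 4 = 1: r = r^2 * 13 mod 41 = 9^2 * 13 = 40*13 = 28
  -> A = 28
B = 13^17 mod 41  (bits of 17 = 10001)
  bit 0 = 1: r = r^2 * 13 mod 41 = 1^2 * 13 = 1*13 = 13
  bit 1 = 0: r = r^2 mod 41 = 13^2 = 5
  bit 2 = 0: r = r^2 mod 41 = 5^2 = 25
  bit 3 = 0: r = r^2 mod 41 = 25^2 = 10
  bit 4 = 1: r = r^2 * 13 mod 41 = 10^2 * 13 = 18*13 = 29
  -> B = 29
s = B^a = 29^21 mod 41  (bits of 21 = 10101)
  bit 0 = 1: r = r^2 * 29 mod 41 = 1^2 * 29 = 1*29 = 29
  bit 1 = 0: r = r^2 mod 41 = 29^2 = 21
  bit 2 = 1: r = r^2 * 29 mod 41 = 21^2 * 29 = 31*29 = 38
  bit 3 = 0: r = r^2 mod 41 = 38^2 = 9
  bit 4 = 1: r = r^2 * 29 mod 41 = 9^2 * 29 = 40*29 = 12
  -> s = B^a = 12

Answer: 28 29 12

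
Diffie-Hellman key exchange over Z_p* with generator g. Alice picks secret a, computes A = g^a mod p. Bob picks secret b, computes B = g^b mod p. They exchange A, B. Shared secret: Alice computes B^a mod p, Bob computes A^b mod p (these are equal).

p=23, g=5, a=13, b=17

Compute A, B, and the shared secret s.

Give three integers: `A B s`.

Answer: 21 15 5

Derivation:
A = 5^13 mod 23  (bits of 13 = 1101)
  bit 0 = 1: r = r^2 * 5 mod 23 = 1^2 * 5 = 1*5 = 5
  bit 1 = 1: r = r^2 * 5 mod 23 = 5^2 * 5 = 2*5 = 10
  bit 2 = 0: r = r^2 mod 23 = 10^2 = 8
  bit 3 = 1: r = r^2 * 5 mod 23 = 8^2 * 5 = 18*5 = 21
  -> A = 21
B = 5^17 mod 23  (bits of 17 = 10001)
  bit 0 = 1: r = r^2 * 5 mod 23 = 1^2 * 5 = 1*5 = 5
  bit 1 = 0: r = r^2 mod 23 = 5^2 = 2
  bit 2 = 0: r = r^2 mod 23 = 2^2 = 4
  bit 3 = 0: r = r^2 mod 23 = 4^2 = 16
  bit 4 = 1: r = r^2 * 5 mod 23 = 16^2 * 5 = 3*5 = 15
  -> B = 15
s = B^a = 15^13 mod 23  (bits of 13 = 1101)
  bit 0 = 1: r = r^2 * 15 mod 23 = 1^2 * 15 = 1*15 = 15
  bit 1 = 1: r = r^2 * 15 mod 23 = 15^2 * 15 = 18*15 = 17
  bit 2 = 0: r = r^2 mod 23 = 17^2 = 13
  bit 3 = 1: r = r^2 * 15 mod 23 = 13^2 * 15 = 8*15 = 5
  -> s = B^a = 5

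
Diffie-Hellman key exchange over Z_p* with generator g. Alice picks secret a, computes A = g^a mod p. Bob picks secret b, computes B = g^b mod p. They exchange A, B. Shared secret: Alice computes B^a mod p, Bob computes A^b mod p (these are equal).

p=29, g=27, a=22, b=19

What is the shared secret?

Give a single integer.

A = 27^22 mod 29  (bits of 22 = 10110)
  bit 0 = 1: r = r^2 * 27 mod 29 = 1^2 * 27 = 1*27 = 27
  bit 1 = 0: r = r^2 mod 29 = 27^2 = 4
  bit 2 = 1: r = r^2 * 27 mod 29 = 4^2 * 27 = 16*27 = 26
  bit 3 = 1: r = r^2 * 27 mod 29 = 26^2 * 27 = 9*27 = 11
  bit 4 = 0: r = r^2 mod 29 = 11^2 = 5
  -> A = 5
B = 27^19 mod 29  (bits of 19 = 10011)
  bit 0 = 1: r = r^2 * 27 mod 29 = 1^2 * 27 = 1*27 = 27
  bit 1 = 0: r = r^2 mod 29 = 27^2 = 4
  bit 2 = 0: r = r^2 mod 29 = 4^2 = 16
  bit 3 = 1: r = r^2 * 27 mod 29 = 16^2 * 27 = 24*27 = 10
  bit 4 = 1: r = r^2 * 27 mod 29 = 10^2 * 27 = 13*27 = 3
  -> B = 3
s = B^a = 3^22 mod 29  (bits of 22 = 10110)
  bit 0 = 1: r = r^2 * 3 mod 29 = 1^2 * 3 = 1*3 = 3
  bit 1 = 0: r = r^2 mod 29 = 3^2 = 9
  bit 2 = 1: r = r^2 * 3 mod 29 = 9^2 * 3 = 23*3 = 11
  bit 3 = 1: r = r^2 * 3 mod 29 = 11^2 * 3 = 5*3 = 15
  bit 4 = 0: r = r^2 mod 29 = 15^2 = 22
  -> s = B^a = 22

Answer: 22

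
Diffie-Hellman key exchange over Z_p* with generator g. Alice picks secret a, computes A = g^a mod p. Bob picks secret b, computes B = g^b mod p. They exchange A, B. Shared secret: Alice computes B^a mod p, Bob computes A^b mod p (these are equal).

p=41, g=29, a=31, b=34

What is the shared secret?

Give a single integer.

A = 29^31 mod 41  (bits of 31 = 11111)
  bit 0 = 1: r = r^2 * 29 mod 41 = 1^2 * 29 = 1*29 = 29
  bit 1 = 1: r = r^2 * 29 mod 41 = 29^2 * 29 = 21*29 = 35
  bit 2 = 1: r = r^2 * 29 mod 41 = 35^2 * 29 = 36*29 = 19
  bit 3 = 1: r = r^2 * 29 mod 41 = 19^2 * 29 = 33*29 = 14
  bit 4 = 1: r = r^2 * 29 mod 41 = 14^2 * 29 = 32*29 = 26
  -> A = 26
B = 29^34 mod 41  (bits of 34 = 100010)
  bit 0 = 1: r = r^2 * 29 mod 41 = 1^2 * 29 = 1*29 = 29
  bit 1 = 0: r = r^2 mod 41 = 29^2 = 21
  bit 2 = 0: r = r^2 mod 41 = 21^2 = 31
  bit 3 = 0: r = r^2 mod 41 = 31^2 = 18
  bit 4 = 1: r = r^2 * 29 mod 41 = 18^2 * 29 = 37*29 = 7
  bit 5 = 0: r = r^2 mod 41 = 7^2 = 8
  -> B = 8
s = B^a = 8^31 mod 41  (bits of 31 = 11111)
  bit 0 = 1: r = r^2 * 8 mod 41 = 1^2 * 8 = 1*8 = 8
  bit 1 = 1: r = r^2 * 8 mod 41 = 8^2 * 8 = 23*8 = 20
  bit 2 = 1: r = r^2 * 8 mod 41 = 20^2 * 8 = 31*8 = 2
  bit 3 = 1: r = r^2 * 8 mod 41 = 2^2 * 8 = 4*8 = 32
  bit 4 = 1: r = r^2 * 8 mod 41 = 32^2 * 8 = 40*8 = 33
  -> s = B^a = 33

Answer: 33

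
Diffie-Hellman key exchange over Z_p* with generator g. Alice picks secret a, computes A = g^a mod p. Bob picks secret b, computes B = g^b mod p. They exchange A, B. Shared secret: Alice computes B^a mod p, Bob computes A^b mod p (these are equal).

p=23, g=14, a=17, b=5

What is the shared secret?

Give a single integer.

A = 14^17 mod 23  (bits of 17 = 10001)
  bit 0 = 1: r = r^2 * 14 mod 23 = 1^2 * 14 = 1*14 = 14
  bit 1 = 0: r = r^2 mod 23 = 14^2 = 12
  bit 2 = 0: r = r^2 mod 23 = 12^2 = 6
  bit 3 = 0: r = r^2 mod 23 = 6^2 = 13
  bit 4 = 1: r = r^2 * 14 mod 23 = 13^2 * 14 = 8*14 = 20
  -> A = 20
B = 14^5 mod 23  (bits of 5 = 101)
  bit 0 = 1: r = r^2 * 14 mod 23 = 1^2 * 14 = 1*14 = 14
  bit 1 = 0: r = r^2 mod 23 = 14^2 = 12
  bit 2 = 1: r = r^2 * 14 mod 23 = 12^2 * 14 = 6*14 = 15
  -> B = 15
s = B^a = 15^17 mod 23  (bits of 17 = 10001)
  bit 0 = 1: r = r^2 * 15 mod 23 = 1^2 * 15 = 1*15 = 15
  bit 1 = 0: r = r^2 mod 23 = 15^2 = 18
  bit 2 = 0: r = r^2 mod 23 = 18^2 = 2
  bit 3 = 0: r = r^2 mod 23 = 2^2 = 4
  bit 4 = 1: r = r^2 * 15 mod 23 = 4^2 * 15 = 16*15 = 10
  -> s = B^a = 10

Answer: 10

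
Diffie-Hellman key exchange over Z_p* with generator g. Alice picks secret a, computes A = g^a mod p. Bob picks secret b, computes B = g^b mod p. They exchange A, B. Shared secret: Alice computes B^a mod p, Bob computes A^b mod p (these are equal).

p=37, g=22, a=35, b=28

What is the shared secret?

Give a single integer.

Answer: 7

Derivation:
A = 22^35 mod 37  (bits of 35 = 100011)
  bit 0 = 1: r = r^2 * 22 mod 37 = 1^2 * 22 = 1*22 = 22
  bit 1 = 0: r = r^2 mod 37 = 22^2 = 3
  bit 2 = 0: r = r^2 mod 37 = 3^2 = 9
  bit 3 = 0: r = r^2 mod 37 = 9^2 = 7
  bit 4 = 1: r = r^2 * 22 mod 37 = 7^2 * 22 = 12*22 = 5
  bit 5 = 1: r = r^2 * 22 mod 37 = 5^2 * 22 = 25*22 = 32
  -> A = 32
B = 22^28 mod 37  (bits of 28 = 11100)
  bit 0 = 1: r = r^2 * 22 mod 37 = 1^2 * 22 = 1*22 = 22
  bit 1 = 1: r = r^2 * 22 mod 37 = 22^2 * 22 = 3*22 = 29
  bit 2 = 1: r = r^2 * 22 mod 37 = 29^2 * 22 = 27*22 = 2
  bit 3 = 0: r = r^2 mod 37 = 2^2 = 4
  bit 4 = 0: r = r^2 mod 37 = 4^2 = 16
  -> B = 16
s = B^a = 16^35 mod 37  (bits of 35 = 100011)
  bit 0 = 1: r = r^2 * 16 mod 37 = 1^2 * 16 = 1*16 = 16
  bit 1 = 0: r = r^2 mod 37 = 16^2 = 34
  bit 2 = 0: r = r^2 mod 37 = 34^2 = 9
  bit 3 = 0: r = r^2 mod 37 = 9^2 = 7
  bit 4 = 1: r = r^2 * 16 mod 37 = 7^2 * 16 = 12*16 = 7
  bit 5 = 1: r = r^2 * 16 mod 37 = 7^2 * 16 = 12*16 = 7
  -> s = B^a = 7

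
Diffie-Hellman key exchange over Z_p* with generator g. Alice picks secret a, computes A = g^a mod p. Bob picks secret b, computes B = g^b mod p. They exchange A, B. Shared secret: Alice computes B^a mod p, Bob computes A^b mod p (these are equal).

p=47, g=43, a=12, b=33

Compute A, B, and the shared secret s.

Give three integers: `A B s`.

A = 43^12 mod 47  (bits of 12 = 1100)
  bit 0 = 1: r = r^2 * 43 mod 47 = 1^2 * 43 = 1*43 = 43
  bit 1 = 1: r = r^2 * 43 mod 47 = 43^2 * 43 = 16*43 = 30
  bit 2 = 0: r = r^2 mod 47 = 30^2 = 7
  bit 3 = 0: r = r^2 mod 47 = 7^2 = 2
  -> A = 2
B = 43^33 mod 47  (bits of 33 = 100001)
  bit 0 = 1: r = r^2 * 43 mod 47 = 1^2 * 43 = 1*43 = 43
  bit 1 = 0: r = r^2 mod 47 = 43^2 = 16
  bit 2 = 0: r = r^2 mod 47 = 16^2 = 21
  bit 3 = 0: r = r^2 mod 47 = 21^2 = 18
  bit 4 = 0: r = r^2 mod 47 = 18^2 = 42
  bit 5 = 1: r = r^2 * 43 mod 47 = 42^2 * 43 = 25*43 = 41
  -> B = 41
s = B^a = 41^12 mod 47  (bits of 12 = 1100)
  bit 0 = 1: r = r^2 * 41 mod 47 = 1^2 * 41 = 1*41 = 41
  bit 1 = 1: r = r^2 * 41 mod 47 = 41^2 * 41 = 36*41 = 19
  bit 2 = 0: r = r^2 mod 47 = 19^2 = 32
  bit 3 = 0: r = r^2 mod 47 = 32^2 = 37
  -> s = B^a = 37

Answer: 2 41 37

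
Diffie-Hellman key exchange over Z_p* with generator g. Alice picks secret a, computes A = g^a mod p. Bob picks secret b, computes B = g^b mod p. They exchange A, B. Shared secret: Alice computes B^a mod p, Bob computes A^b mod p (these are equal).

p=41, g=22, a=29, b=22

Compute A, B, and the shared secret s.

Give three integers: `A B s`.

A = 22^29 mod 41  (bits of 29 = 11101)
  bit 0 = 1: r = r^2 * 22 mod 41 = 1^2 * 22 = 1*22 = 22
  bit 1 = 1: r = r^2 * 22 mod 41 = 22^2 * 22 = 33*22 = 29
  bit 2 = 1: r = r^2 * 22 mod 41 = 29^2 * 22 = 21*22 = 11
  bit 3 = 0: r = r^2 mod 41 = 11^2 = 39
  bit 4 = 1: r = r^2 * 22 mod 41 = 39^2 * 22 = 4*22 = 6
  -> A = 6
B = 22^22 mod 41  (bits of 22 = 10110)
  bit 0 = 1: r = r^2 * 22 mod 41 = 1^2 * 22 = 1*22 = 22
  bit 1 = 0: r = r^2 mod 41 = 22^2 = 33
  bit 2 = 1: r = r^2 * 22 mod 41 = 33^2 * 22 = 23*22 = 14
  bit 3 = 1: r = r^2 * 22 mod 41 = 14^2 * 22 = 32*22 = 7
  bit 4 = 0: r = r^2 mod 41 = 7^2 = 8
  -> B = 8
s = B^a = 8^29 mod 41  (bits of 29 = 11101)
  bit 0 = 1: r = r^2 * 8 mod 41 = 1^2 * 8 = 1*8 = 8
  bit 1 = 1: r = r^2 * 8 mod 41 = 8^2 * 8 = 23*8 = 20
  bit 2 = 1: r = r^2 * 8 mod 41 = 20^2 * 8 = 31*8 = 2
  bit 3 = 0: r = r^2 mod 41 = 2^2 = 4
  bit 4 = 1: r = r^2 * 8 mod 41 = 4^2 * 8 = 16*8 = 5
  -> s = B^a = 5

Answer: 6 8 5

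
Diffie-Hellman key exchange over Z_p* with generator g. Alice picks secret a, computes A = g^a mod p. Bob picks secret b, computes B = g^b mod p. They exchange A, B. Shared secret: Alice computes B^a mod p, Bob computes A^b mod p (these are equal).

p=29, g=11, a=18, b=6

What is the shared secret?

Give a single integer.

Answer: 7

Derivation:
A = 11^18 mod 29  (bits of 18 = 10010)
  bit 0 = 1: r = r^2 * 11 mod 29 = 1^2 * 11 = 1*11 = 11
  bit 1 = 0: r = r^2 mod 29 = 11^2 = 5
  bit 2 = 0: r = r^2 mod 29 = 5^2 = 25
  bit 3 = 1: r = r^2 * 11 mod 29 = 25^2 * 11 = 16*11 = 2
  bit 4 = 0: r = r^2 mod 29 = 2^2 = 4
  -> A = 4
B = 11^6 mod 29  (bits of 6 = 110)
  bit 0 = 1: r = r^2 * 11 mod 29 = 1^2 * 11 = 1*11 = 11
  bit 1 = 1: r = r^2 * 11 mod 29 = 11^2 * 11 = 5*11 = 26
  bit 2 = 0: r = r^2 mod 29 = 26^2 = 9
  -> B = 9
s = B^a = 9^18 mod 29  (bits of 18 = 10010)
  bit 0 = 1: r = r^2 * 9 mod 29 = 1^2 * 9 = 1*9 = 9
  bit 1 = 0: r = r^2 mod 29 = 9^2 = 23
  bit 2 = 0: r = r^2 mod 29 = 23^2 = 7
  bit 3 = 1: r = r^2 * 9 mod 29 = 7^2 * 9 = 20*9 = 6
  bit 4 = 0: r = r^2 mod 29 = 6^2 = 7
  -> s = B^a = 7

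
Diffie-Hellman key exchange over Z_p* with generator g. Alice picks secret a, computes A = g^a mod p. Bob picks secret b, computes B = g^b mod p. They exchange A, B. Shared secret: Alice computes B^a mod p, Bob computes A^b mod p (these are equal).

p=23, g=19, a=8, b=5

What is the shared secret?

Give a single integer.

A = 19^8 mod 23  (bits of 8 = 1000)
  bit 0 = 1: r = r^2 * 19 mod 23 = 1^2 * 19 = 1*19 = 19
  bit 1 = 0: r = r^2 mod 23 = 19^2 = 16
  bit 2 = 0: r = r^2 mod 23 = 16^2 = 3
  bit 3 = 0: r = r^2 mod 23 = 3^2 = 9
  -> A = 9
B = 19^5 mod 23  (bits of 5 = 101)
  bit 0 = 1: r = r^2 * 19 mod 23 = 1^2 * 19 = 1*19 = 19
  bit 1 = 0: r = r^2 mod 23 = 19^2 = 16
  bit 2 = 1: r = r^2 * 19 mod 23 = 16^2 * 19 = 3*19 = 11
  -> B = 11
s = B^a = 11^8 mod 23  (bits of 8 = 1000)
  bit 0 = 1: r = r^2 * 11 mod 23 = 1^2 * 11 = 1*11 = 11
  bit 1 = 0: r = r^2 mod 23 = 11^2 = 6
  bit 2 = 0: r = r^2 mod 23 = 6^2 = 13
  bit 3 = 0: r = r^2 mod 23 = 13^2 = 8
  -> s = B^a = 8

Answer: 8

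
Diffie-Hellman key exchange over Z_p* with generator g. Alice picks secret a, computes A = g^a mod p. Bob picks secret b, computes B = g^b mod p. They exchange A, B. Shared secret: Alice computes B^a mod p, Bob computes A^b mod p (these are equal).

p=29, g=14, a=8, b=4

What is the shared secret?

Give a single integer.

A = 14^8 mod 29  (bits of 8 = 1000)
  bit 0 = 1: r = r^2 * 14 mod 29 = 1^2 * 14 = 1*14 = 14
  bit 1 = 0: r = r^2 mod 29 = 14^2 = 22
  bit 2 = 0: r = r^2 mod 29 = 22^2 = 20
  bit 3 = 0: r = r^2 mod 29 = 20^2 = 23
  -> A = 23
B = 14^4 mod 29  (bits of 4 = 100)
  bit 0 = 1: r = r^2 * 14 mod 29 = 1^2 * 14 = 1*14 = 14
  bit 1 = 0: r = r^2 mod 29 = 14^2 = 22
  bit 2 = 0: r = r^2 mod 29 = 22^2 = 20
  -> B = 20
s = B^a = 20^8 mod 29  (bits of 8 = 1000)
  bit 0 = 1: r = r^2 * 20 mod 29 = 1^2 * 20 = 1*20 = 20
  bit 1 = 0: r = r^2 mod 29 = 20^2 = 23
  bit 2 = 0: r = r^2 mod 29 = 23^2 = 7
  bit 3 = 0: r = r^2 mod 29 = 7^2 = 20
  -> s = B^a = 20

Answer: 20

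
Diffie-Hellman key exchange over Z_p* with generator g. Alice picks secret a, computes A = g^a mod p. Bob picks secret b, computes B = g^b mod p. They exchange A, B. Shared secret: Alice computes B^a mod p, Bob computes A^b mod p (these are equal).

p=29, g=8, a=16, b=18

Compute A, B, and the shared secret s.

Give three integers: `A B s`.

A = 8^16 mod 29  (bits of 16 = 10000)
  bit 0 = 1: r = r^2 * 8 mod 29 = 1^2 * 8 = 1*8 = 8
  bit 1 = 0: r = r^2 mod 29 = 8^2 = 6
  bit 2 = 0: r = r^2 mod 29 = 6^2 = 7
  bit 3 = 0: r = r^2 mod 29 = 7^2 = 20
  bit 4 = 0: r = r^2 mod 29 = 20^2 = 23
  -> A = 23
B = 8^18 mod 29  (bits of 18 = 10010)
  bit 0 = 1: r = r^2 * 8 mod 29 = 1^2 * 8 = 1*8 = 8
  bit 1 = 0: r = r^2 mod 29 = 8^2 = 6
  bit 2 = 0: r = r^2 mod 29 = 6^2 = 7
  bit 3 = 1: r = r^2 * 8 mod 29 = 7^2 * 8 = 20*8 = 15
  bit 4 = 0: r = r^2 mod 29 = 15^2 = 22
  -> B = 22
s = B^a = 22^16 mod 29  (bits of 16 = 10000)
  bit 0 = 1: r = r^2 * 22 mod 29 = 1^2 * 22 = 1*22 = 22
  bit 1 = 0: r = r^2 mod 29 = 22^2 = 20
  bit 2 = 0: r = r^2 mod 29 = 20^2 = 23
  bit 3 = 0: r = r^2 mod 29 = 23^2 = 7
  bit 4 = 0: r = r^2 mod 29 = 7^2 = 20
  -> s = B^a = 20

Answer: 23 22 20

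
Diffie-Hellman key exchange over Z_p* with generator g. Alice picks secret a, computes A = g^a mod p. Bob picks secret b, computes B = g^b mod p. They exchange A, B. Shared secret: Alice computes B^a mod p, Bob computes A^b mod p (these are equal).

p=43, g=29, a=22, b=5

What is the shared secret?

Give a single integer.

Answer: 23

Derivation:
A = 29^22 mod 43  (bits of 22 = 10110)
  bit 0 = 1: r = r^2 * 29 mod 43 = 1^2 * 29 = 1*29 = 29
  bit 1 = 0: r = r^2 mod 43 = 29^2 = 24
  bit 2 = 1: r = r^2 * 29 mod 43 = 24^2 * 29 = 17*29 = 20
  bit 3 = 1: r = r^2 * 29 mod 43 = 20^2 * 29 = 13*29 = 33
  bit 4 = 0: r = r^2 mod 43 = 33^2 = 14
  -> A = 14
B = 29^5 mod 43  (bits of 5 = 101)
  bit 0 = 1: r = r^2 * 29 mod 43 = 1^2 * 29 = 1*29 = 29
  bit 1 = 0: r = r^2 mod 43 = 29^2 = 24
  bit 2 = 1: r = r^2 * 29 mod 43 = 24^2 * 29 = 17*29 = 20
  -> B = 20
s = B^a = 20^22 mod 43  (bits of 22 = 10110)
  bit 0 = 1: r = r^2 * 20 mod 43 = 1^2 * 20 = 1*20 = 20
  bit 1 = 0: r = r^2 mod 43 = 20^2 = 13
  bit 2 = 1: r = r^2 * 20 mod 43 = 13^2 * 20 = 40*20 = 26
  bit 3 = 1: r = r^2 * 20 mod 43 = 26^2 * 20 = 31*20 = 18
  bit 4 = 0: r = r^2 mod 43 = 18^2 = 23
  -> s = B^a = 23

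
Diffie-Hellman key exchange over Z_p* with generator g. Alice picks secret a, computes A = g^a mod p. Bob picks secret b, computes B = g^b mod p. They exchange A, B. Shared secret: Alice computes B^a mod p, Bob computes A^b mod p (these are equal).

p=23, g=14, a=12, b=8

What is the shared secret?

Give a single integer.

A = 14^12 mod 23  (bits of 12 = 1100)
  bit 0 = 1: r = r^2 * 14 mod 23 = 1^2 * 14 = 1*14 = 14
  bit 1 = 1: r = r^2 * 14 mod 23 = 14^2 * 14 = 12*14 = 7
  bit 2 = 0: r = r^2 mod 23 = 7^2 = 3
  bit 3 = 0: r = r^2 mod 23 = 3^2 = 9
  -> A = 9
B = 14^8 mod 23  (bits of 8 = 1000)
  bit 0 = 1: r = r^2 * 14 mod 23 = 1^2 * 14 = 1*14 = 14
  bit 1 = 0: r = r^2 mod 23 = 14^2 = 12
  bit 2 = 0: r = r^2 mod 23 = 12^2 = 6
  bit 3 = 0: r = r^2 mod 23 = 6^2 = 13
  -> B = 13
s = B^a = 13^12 mod 23  (bits of 12 = 1100)
  bit 0 = 1: r = r^2 * 13 mod 23 = 1^2 * 13 = 1*13 = 13
  bit 1 = 1: r = r^2 * 13 mod 23 = 13^2 * 13 = 8*13 = 12
  bit 2 = 0: r = r^2 mod 23 = 12^2 = 6
  bit 3 = 0: r = r^2 mod 23 = 6^2 = 13
  -> s = B^a = 13

Answer: 13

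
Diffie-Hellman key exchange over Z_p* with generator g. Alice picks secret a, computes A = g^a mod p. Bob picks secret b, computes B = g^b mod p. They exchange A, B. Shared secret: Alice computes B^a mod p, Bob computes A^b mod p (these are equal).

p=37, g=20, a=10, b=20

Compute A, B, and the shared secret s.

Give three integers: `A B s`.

Answer: 28 7 7

Derivation:
A = 20^10 mod 37  (bits of 10 = 1010)
  bit 0 = 1: r = r^2 * 20 mod 37 = 1^2 * 20 = 1*20 = 20
  bit 1 = 0: r = r^2 mod 37 = 20^2 = 30
  bit 2 = 1: r = r^2 * 20 mod 37 = 30^2 * 20 = 12*20 = 18
  bit 3 = 0: r = r^2 mod 37 = 18^2 = 28
  -> A = 28
B = 20^20 mod 37  (bits of 20 = 10100)
  bit 0 = 1: r = r^2 * 20 mod 37 = 1^2 * 20 = 1*20 = 20
  bit 1 = 0: r = r^2 mod 37 = 20^2 = 30
  bit 2 = 1: r = r^2 * 20 mod 37 = 30^2 * 20 = 12*20 = 18
  bit 3 = 0: r = r^2 mod 37 = 18^2 = 28
  bit 4 = 0: r = r^2 mod 37 = 28^2 = 7
  -> B = 7
s = B^a = 7^10 mod 37  (bits of 10 = 1010)
  bit 0 = 1: r = r^2 * 7 mod 37 = 1^2 * 7 = 1*7 = 7
  bit 1 = 0: r = r^2 mod 37 = 7^2 = 12
  bit 2 = 1: r = r^2 * 7 mod 37 = 12^2 * 7 = 33*7 = 9
  bit 3 = 0: r = r^2 mod 37 = 9^2 = 7
  -> s = B^a = 7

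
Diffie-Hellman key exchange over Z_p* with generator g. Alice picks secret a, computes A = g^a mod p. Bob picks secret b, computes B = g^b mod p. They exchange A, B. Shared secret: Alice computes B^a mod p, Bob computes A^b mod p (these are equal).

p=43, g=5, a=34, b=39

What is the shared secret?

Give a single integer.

A = 5^34 mod 43  (bits of 34 = 100010)
  bit 0 = 1: r = r^2 * 5 mod 43 = 1^2 * 5 = 1*5 = 5
  bit 1 = 0: r = r^2 mod 43 = 5^2 = 25
  bit 2 = 0: r = r^2 mod 43 = 25^2 = 23
  bit 3 = 0: r = r^2 mod 43 = 23^2 = 13
  bit 4 = 1: r = r^2 * 5 mod 43 = 13^2 * 5 = 40*5 = 28
  bit 5 = 0: r = r^2 mod 43 = 28^2 = 10
  -> A = 10
B = 5^39 mod 43  (bits of 39 = 100111)
  bit 0 = 1: r = r^2 * 5 mod 43 = 1^2 * 5 = 1*5 = 5
  bit 1 = 0: r = r^2 mod 43 = 5^2 = 25
  bit 2 = 0: r = r^2 mod 43 = 25^2 = 23
  bit 3 = 1: r = r^2 * 5 mod 43 = 23^2 * 5 = 13*5 = 22
  bit 4 = 1: r = r^2 * 5 mod 43 = 22^2 * 5 = 11*5 = 12
  bit 5 = 1: r = r^2 * 5 mod 43 = 12^2 * 5 = 15*5 = 32
  -> B = 32
s = B^a = 32^34 mod 43  (bits of 34 = 100010)
  bit 0 = 1: r = r^2 * 32 mod 43 = 1^2 * 32 = 1*32 = 32
  bit 1 = 0: r = r^2 mod 43 = 32^2 = 35
  bit 2 = 0: r = r^2 mod 43 = 35^2 = 21
  bit 3 = 0: r = r^2 mod 43 = 21^2 = 11
  bit 4 = 1: r = r^2 * 32 mod 43 = 11^2 * 32 = 35*32 = 2
  bit 5 = 0: r = r^2 mod 43 = 2^2 = 4
  -> s = B^a = 4

Answer: 4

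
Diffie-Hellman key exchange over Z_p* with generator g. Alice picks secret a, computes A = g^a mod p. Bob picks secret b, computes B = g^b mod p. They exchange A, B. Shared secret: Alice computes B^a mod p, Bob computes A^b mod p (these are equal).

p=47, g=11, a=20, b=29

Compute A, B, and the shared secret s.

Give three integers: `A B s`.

Answer: 25 10 18

Derivation:
A = 11^20 mod 47  (bits of 20 = 10100)
  bit 0 = 1: r = r^2 * 11 mod 47 = 1^2 * 11 = 1*11 = 11
  bit 1 = 0: r = r^2 mod 47 = 11^2 = 27
  bit 2 = 1: r = r^2 * 11 mod 47 = 27^2 * 11 = 24*11 = 29
  bit 3 = 0: r = r^2 mod 47 = 29^2 = 42
  bit 4 = 0: r = r^2 mod 47 = 42^2 = 25
  -> A = 25
B = 11^29 mod 47  (bits of 29 = 11101)
  bit 0 = 1: r = r^2 * 11 mod 47 = 1^2 * 11 = 1*11 = 11
  bit 1 = 1: r = r^2 * 11 mod 47 = 11^2 * 11 = 27*11 = 15
  bit 2 = 1: r = r^2 * 11 mod 47 = 15^2 * 11 = 37*11 = 31
  bit 3 = 0: r = r^2 mod 47 = 31^2 = 21
  bit 4 = 1: r = r^2 * 11 mod 47 = 21^2 * 11 = 18*11 = 10
  -> B = 10
s = B^a = 10^20 mod 47  (bits of 20 = 10100)
  bit 0 = 1: r = r^2 * 10 mod 47 = 1^2 * 10 = 1*10 = 10
  bit 1 = 0: r = r^2 mod 47 = 10^2 = 6
  bit 2 = 1: r = r^2 * 10 mod 47 = 6^2 * 10 = 36*10 = 31
  bit 3 = 0: r = r^2 mod 47 = 31^2 = 21
  bit 4 = 0: r = r^2 mod 47 = 21^2 = 18
  -> s = B^a = 18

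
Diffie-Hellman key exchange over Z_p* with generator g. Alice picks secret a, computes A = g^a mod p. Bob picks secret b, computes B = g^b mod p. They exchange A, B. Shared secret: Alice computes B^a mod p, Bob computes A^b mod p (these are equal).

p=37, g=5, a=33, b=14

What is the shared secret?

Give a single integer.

Answer: 27

Derivation:
A = 5^33 mod 37  (bits of 33 = 100001)
  bit 0 = 1: r = r^2 * 5 mod 37 = 1^2 * 5 = 1*5 = 5
  bit 1 = 0: r = r^2 mod 37 = 5^2 = 25
  bit 2 = 0: r = r^2 mod 37 = 25^2 = 33
  bit 3 = 0: r = r^2 mod 37 = 33^2 = 16
  bit 4 = 0: r = r^2 mod 37 = 16^2 = 34
  bit 5 = 1: r = r^2 * 5 mod 37 = 34^2 * 5 = 9*5 = 8
  -> A = 8
B = 5^14 mod 37  (bits of 14 = 1110)
  bit 0 = 1: r = r^2 * 5 mod 37 = 1^2 * 5 = 1*5 = 5
  bit 1 = 1: r = r^2 * 5 mod 37 = 5^2 * 5 = 25*5 = 14
  bit 2 = 1: r = r^2 * 5 mod 37 = 14^2 * 5 = 11*5 = 18
  bit 3 = 0: r = r^2 mod 37 = 18^2 = 28
  -> B = 28
s = B^a = 28^33 mod 37  (bits of 33 = 100001)
  bit 0 = 1: r = r^2 * 28 mod 37 = 1^2 * 28 = 1*28 = 28
  bit 1 = 0: r = r^2 mod 37 = 28^2 = 7
  bit 2 = 0: r = r^2 mod 37 = 7^2 = 12
  bit 3 = 0: r = r^2 mod 37 = 12^2 = 33
  bit 4 = 0: r = r^2 mod 37 = 33^2 = 16
  bit 5 = 1: r = r^2 * 28 mod 37 = 16^2 * 28 = 34*28 = 27
  -> s = B^a = 27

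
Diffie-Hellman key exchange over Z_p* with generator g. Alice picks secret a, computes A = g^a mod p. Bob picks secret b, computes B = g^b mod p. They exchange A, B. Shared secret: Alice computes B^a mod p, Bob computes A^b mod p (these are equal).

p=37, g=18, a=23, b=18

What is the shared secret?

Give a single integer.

A = 18^23 mod 37  (bits of 23 = 10111)
  bit 0 = 1: r = r^2 * 18 mod 37 = 1^2 * 18 = 1*18 = 18
  bit 1 = 0: r = r^2 mod 37 = 18^2 = 28
  bit 2 = 1: r = r^2 * 18 mod 37 = 28^2 * 18 = 7*18 = 15
  bit 3 = 1: r = r^2 * 18 mod 37 = 15^2 * 18 = 3*18 = 17
  bit 4 = 1: r = r^2 * 18 mod 37 = 17^2 * 18 = 30*18 = 22
  -> A = 22
B = 18^18 mod 37  (bits of 18 = 10010)
  bit 0 = 1: r = r^2 * 18 mod 37 = 1^2 * 18 = 1*18 = 18
  bit 1 = 0: r = r^2 mod 37 = 18^2 = 28
  bit 2 = 0: r = r^2 mod 37 = 28^2 = 7
  bit 3 = 1: r = r^2 * 18 mod 37 = 7^2 * 18 = 12*18 = 31
  bit 4 = 0: r = r^2 mod 37 = 31^2 = 36
  -> B = 36
s = B^a = 36^23 mod 37  (bits of 23 = 10111)
  bit 0 = 1: r = r^2 * 36 mod 37 = 1^2 * 36 = 1*36 = 36
  bit 1 = 0: r = r^2 mod 37 = 36^2 = 1
  bit 2 = 1: r = r^2 * 36 mod 37 = 1^2 * 36 = 1*36 = 36
  bit 3 = 1: r = r^2 * 36 mod 37 = 36^2 * 36 = 1*36 = 36
  bit 4 = 1: r = r^2 * 36 mod 37 = 36^2 * 36 = 1*36 = 36
  -> s = B^a = 36

Answer: 36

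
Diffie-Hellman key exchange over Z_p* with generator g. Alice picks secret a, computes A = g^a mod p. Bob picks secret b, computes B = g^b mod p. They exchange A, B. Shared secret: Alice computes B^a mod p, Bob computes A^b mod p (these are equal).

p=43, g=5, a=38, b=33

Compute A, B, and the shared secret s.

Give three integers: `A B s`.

Answer: 15 2 35

Derivation:
A = 5^38 mod 43  (bits of 38 = 100110)
  bit 0 = 1: r = r^2 * 5 mod 43 = 1^2 * 5 = 1*5 = 5
  bit 1 = 0: r = r^2 mod 43 = 5^2 = 25
  bit 2 = 0: r = r^2 mod 43 = 25^2 = 23
  bit 3 = 1: r = r^2 * 5 mod 43 = 23^2 * 5 = 13*5 = 22
  bit 4 = 1: r = r^2 * 5 mod 43 = 22^2 * 5 = 11*5 = 12
  bit 5 = 0: r = r^2 mod 43 = 12^2 = 15
  -> A = 15
B = 5^33 mod 43  (bits of 33 = 100001)
  bit 0 = 1: r = r^2 * 5 mod 43 = 1^2 * 5 = 1*5 = 5
  bit 1 = 0: r = r^2 mod 43 = 5^2 = 25
  bit 2 = 0: r = r^2 mod 43 = 25^2 = 23
  bit 3 = 0: r = r^2 mod 43 = 23^2 = 13
  bit 4 = 0: r = r^2 mod 43 = 13^2 = 40
  bit 5 = 1: r = r^2 * 5 mod 43 = 40^2 * 5 = 9*5 = 2
  -> B = 2
s = B^a = 2^38 mod 43  (bits of 38 = 100110)
  bit 0 = 1: r = r^2 * 2 mod 43 = 1^2 * 2 = 1*2 = 2
  bit 1 = 0: r = r^2 mod 43 = 2^2 = 4
  bit 2 = 0: r = r^2 mod 43 = 4^2 = 16
  bit 3 = 1: r = r^2 * 2 mod 43 = 16^2 * 2 = 41*2 = 39
  bit 4 = 1: r = r^2 * 2 mod 43 = 39^2 * 2 = 16*2 = 32
  bit 5 = 0: r = r^2 mod 43 = 32^2 = 35
  -> s = B^a = 35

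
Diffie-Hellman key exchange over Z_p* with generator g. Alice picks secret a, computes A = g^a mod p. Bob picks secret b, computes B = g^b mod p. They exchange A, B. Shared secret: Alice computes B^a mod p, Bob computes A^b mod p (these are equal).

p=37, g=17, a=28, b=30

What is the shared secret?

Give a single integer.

A = 17^28 mod 37  (bits of 28 = 11100)
  bit 0 = 1: r = r^2 * 17 mod 37 = 1^2 * 17 = 1*17 = 17
  bit 1 = 1: r = r^2 * 17 mod 37 = 17^2 * 17 = 30*17 = 29
  bit 2 = 1: r = r^2 * 17 mod 37 = 29^2 * 17 = 27*17 = 15
  bit 3 = 0: r = r^2 mod 37 = 15^2 = 3
  bit 4 = 0: r = r^2 mod 37 = 3^2 = 9
  -> A = 9
B = 17^30 mod 37  (bits of 30 = 11110)
  bit 0 = 1: r = r^2 * 17 mod 37 = 1^2 * 17 = 1*17 = 17
  bit 1 = 1: r = r^2 * 17 mod 37 = 17^2 * 17 = 30*17 = 29
  bit 2 = 1: r = r^2 * 17 mod 37 = 29^2 * 17 = 27*17 = 15
  bit 3 = 1: r = r^2 * 17 mod 37 = 15^2 * 17 = 3*17 = 14
  bit 4 = 0: r = r^2 mod 37 = 14^2 = 11
  -> B = 11
s = B^a = 11^28 mod 37  (bits of 28 = 11100)
  bit 0 = 1: r = r^2 * 11 mod 37 = 1^2 * 11 = 1*11 = 11
  bit 1 = 1: r = r^2 * 11 mod 37 = 11^2 * 11 = 10*11 = 36
  bit 2 = 1: r = r^2 * 11 mod 37 = 36^2 * 11 = 1*11 = 11
  bit 3 = 0: r = r^2 mod 37 = 11^2 = 10
  bit 4 = 0: r = r^2 mod 37 = 10^2 = 26
  -> s = B^a = 26

Answer: 26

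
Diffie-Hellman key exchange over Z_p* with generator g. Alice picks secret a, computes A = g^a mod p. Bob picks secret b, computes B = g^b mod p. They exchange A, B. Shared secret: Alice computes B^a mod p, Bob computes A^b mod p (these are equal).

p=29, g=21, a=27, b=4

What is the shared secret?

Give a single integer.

A = 21^27 mod 29  (bits of 27 = 11011)
  bit 0 = 1: r = r^2 * 21 mod 29 = 1^2 * 21 = 1*21 = 21
  bit 1 = 1: r = r^2 * 21 mod 29 = 21^2 * 21 = 6*21 = 10
  bit 2 = 0: r = r^2 mod 29 = 10^2 = 13
  bit 3 = 1: r = r^2 * 21 mod 29 = 13^2 * 21 = 24*21 = 11
  bit 4 = 1: r = r^2 * 21 mod 29 = 11^2 * 21 = 5*21 = 18
  -> A = 18
B = 21^4 mod 29  (bits of 4 = 100)
  bit 0 = 1: r = r^2 * 21 mod 29 = 1^2 * 21 = 1*21 = 21
  bit 1 = 0: r = r^2 mod 29 = 21^2 = 6
  bit 2 = 0: r = r^2 mod 29 = 6^2 = 7
  -> B = 7
s = B^a = 7^27 mod 29  (bits of 27 = 11011)
  bit 0 = 1: r = r^2 * 7 mod 29 = 1^2 * 7 = 1*7 = 7
  bit 1 = 1: r = r^2 * 7 mod 29 = 7^2 * 7 = 20*7 = 24
  bit 2 = 0: r = r^2 mod 29 = 24^2 = 25
  bit 3 = 1: r = r^2 * 7 mod 29 = 25^2 * 7 = 16*7 = 25
  bit 4 = 1: r = r^2 * 7 mod 29 = 25^2 * 7 = 16*7 = 25
  -> s = B^a = 25

Answer: 25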